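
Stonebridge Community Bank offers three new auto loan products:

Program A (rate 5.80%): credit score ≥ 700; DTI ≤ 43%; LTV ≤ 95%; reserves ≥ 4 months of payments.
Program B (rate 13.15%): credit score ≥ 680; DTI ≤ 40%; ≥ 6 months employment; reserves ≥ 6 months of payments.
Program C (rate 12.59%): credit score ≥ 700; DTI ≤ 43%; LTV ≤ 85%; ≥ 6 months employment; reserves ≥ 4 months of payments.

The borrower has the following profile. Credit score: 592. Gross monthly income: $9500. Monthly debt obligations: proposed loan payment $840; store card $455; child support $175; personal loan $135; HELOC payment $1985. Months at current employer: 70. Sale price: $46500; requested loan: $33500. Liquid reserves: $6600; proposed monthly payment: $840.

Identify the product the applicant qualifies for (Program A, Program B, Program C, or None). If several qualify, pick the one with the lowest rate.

Total debts = (840 + 455 + 175 + 135 + 1,985) = 3,590; DTI = 3,590/9,500 = 37.8%.
LTV = 33,500/46,500 = 72%.
Reserves = 6,600/840 = 7.9 months.
Program A: score 592 < 700; DTI 37.8% ≤ 43%; LTV 72% ≤ 95%; reserves 7.9 ≥ 4 mo → does not qualify.
Program B: score 592 < 680; DTI 37.8% ≤ 40%; employment 70 ≥ 6 mo; reserves 7.9 ≥ 6 mo → does not qualify.
Program C: score 592 < 700; DTI 37.8% ≤ 43%; LTV 72% ≤ 85%; employment 70 ≥ 6 mo; reserves 7.9 ≥ 4 mo → does not qualify.

None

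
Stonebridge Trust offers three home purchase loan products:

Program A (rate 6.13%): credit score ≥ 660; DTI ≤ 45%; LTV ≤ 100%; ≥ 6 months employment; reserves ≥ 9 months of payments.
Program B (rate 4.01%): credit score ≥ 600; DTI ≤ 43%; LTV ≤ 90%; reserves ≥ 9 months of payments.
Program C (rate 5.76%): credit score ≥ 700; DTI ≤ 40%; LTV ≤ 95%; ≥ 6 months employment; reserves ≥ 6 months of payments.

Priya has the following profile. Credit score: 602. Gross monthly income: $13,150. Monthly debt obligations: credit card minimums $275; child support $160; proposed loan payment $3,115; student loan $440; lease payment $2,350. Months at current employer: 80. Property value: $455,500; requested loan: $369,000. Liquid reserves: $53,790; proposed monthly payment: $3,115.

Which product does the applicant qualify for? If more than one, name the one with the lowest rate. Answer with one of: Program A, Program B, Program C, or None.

Total debts = (275 + 160 + 3,115 + 440 + 2,350) = 6,340; DTI = 6,340/13,150 = 48.2%.
LTV = 369,000/455,500 = 81%.
Reserves = 53,790/3,115 = 17.3 months.
Program A: score 602 < 660; DTI 48.2% > 45%; LTV 81% ≤ 100%; employment 80 ≥ 6 mo; reserves 17.3 ≥ 9 mo → does not qualify.
Program B: score 602 ≥ 600; DTI 48.2% > 43%; LTV 81% ≤ 90%; reserves 17.3 ≥ 9 mo → does not qualify.
Program C: score 602 < 700; DTI 48.2% > 40%; LTV 81% ≤ 95%; employment 80 ≥ 6 mo; reserves 17.3 ≥ 6 mo → does not qualify.

None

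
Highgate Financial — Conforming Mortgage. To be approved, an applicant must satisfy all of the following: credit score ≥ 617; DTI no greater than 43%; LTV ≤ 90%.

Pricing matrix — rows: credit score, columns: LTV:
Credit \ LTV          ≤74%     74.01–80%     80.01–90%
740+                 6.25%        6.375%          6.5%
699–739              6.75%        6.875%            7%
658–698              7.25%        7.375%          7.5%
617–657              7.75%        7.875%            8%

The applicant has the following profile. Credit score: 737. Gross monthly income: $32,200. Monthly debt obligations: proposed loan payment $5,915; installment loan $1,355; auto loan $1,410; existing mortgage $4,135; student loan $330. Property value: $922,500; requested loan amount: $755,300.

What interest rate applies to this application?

Credit score 737 ≥ 617; Total monthly debts = (5,915 + 1,355 + 1,410 + 4,135 + 330) = 13,145. Debt-to-income = 13,145/32,200 = 40.8% — meets 43% limit
LTV = 755,300/922,500 = 81.9% ≤ 90%
Credit 737 → row 699–739; LTV 81.9% → column 80.01–90%. Grid cell → 7%.

7%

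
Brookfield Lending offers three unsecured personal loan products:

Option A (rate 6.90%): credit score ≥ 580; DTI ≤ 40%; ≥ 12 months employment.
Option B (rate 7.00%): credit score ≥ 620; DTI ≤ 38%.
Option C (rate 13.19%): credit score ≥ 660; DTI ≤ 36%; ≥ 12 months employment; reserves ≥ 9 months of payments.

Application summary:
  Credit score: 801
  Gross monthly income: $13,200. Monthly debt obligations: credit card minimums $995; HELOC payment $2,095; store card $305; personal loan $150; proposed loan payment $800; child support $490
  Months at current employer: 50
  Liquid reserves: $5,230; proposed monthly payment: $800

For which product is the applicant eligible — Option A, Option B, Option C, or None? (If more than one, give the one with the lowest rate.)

Total debts = (995 + 2,095 + 305 + 150 + 800 + 490) = 4,835; DTI = 4,835/13,200 = 36.6%.
Reserves = 5,230/800 = 6.5 months.
Option A: score 801 ≥ 580; DTI 36.6% ≤ 40%; employment 50 ≥ 12 mo → qualifies.
Option B: score 801 ≥ 620; DTI 36.6% ≤ 38% → qualifies.
Option C: score 801 ≥ 660; DTI 36.6% > 36%; employment 50 ≥ 12 mo; reserves 6.5 < 9 mo → does not qualify.
Qualifying: Option A, Option B. Lowest rate is 6.90% → Option A.

Option A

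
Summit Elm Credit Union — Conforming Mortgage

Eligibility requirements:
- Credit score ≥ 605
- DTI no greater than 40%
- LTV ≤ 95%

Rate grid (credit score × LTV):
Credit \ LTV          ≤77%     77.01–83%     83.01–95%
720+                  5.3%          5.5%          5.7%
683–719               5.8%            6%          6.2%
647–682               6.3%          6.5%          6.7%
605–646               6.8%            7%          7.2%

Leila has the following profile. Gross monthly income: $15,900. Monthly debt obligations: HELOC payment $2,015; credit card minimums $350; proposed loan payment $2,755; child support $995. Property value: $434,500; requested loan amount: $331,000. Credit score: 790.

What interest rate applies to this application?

Credit score 790 ≥ 605; Total monthly debts = (2,015 + 350 + 2,755 + 995) = 6,115. DTI: 6,115 ÷ 15,900 = 38.5%, within the 40% cap
LTV = 331,000/434,500 = 76.2% ≤ 95%
Credit 790 → row 720+; LTV 76.2% → column ≤77%. Grid cell → 5.3%.

5.3%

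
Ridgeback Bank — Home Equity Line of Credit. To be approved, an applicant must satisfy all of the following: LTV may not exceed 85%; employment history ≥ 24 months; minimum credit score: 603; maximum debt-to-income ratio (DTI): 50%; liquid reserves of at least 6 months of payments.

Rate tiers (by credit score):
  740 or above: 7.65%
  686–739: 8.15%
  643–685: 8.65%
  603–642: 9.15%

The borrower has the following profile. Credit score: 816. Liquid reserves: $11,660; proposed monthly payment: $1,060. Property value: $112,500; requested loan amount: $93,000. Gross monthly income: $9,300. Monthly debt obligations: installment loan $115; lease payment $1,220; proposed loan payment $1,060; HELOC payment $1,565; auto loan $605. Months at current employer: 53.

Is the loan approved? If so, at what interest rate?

Credit score 816 ≥ 603 (meets minimum)
Total monthly debts = (115 + 1,220 + 1,060 + 1,565 + 605) = 4,565. Debt-to-income = 4,565/9,300 = 49.1% — meets 50% limit
Employment 53 ≥ 24 months
Reserves: 11,660 ÷ 1,060 = 11.0 months (meets 6-month minimum)
LTV = 93,000/112,500 = 82.7% ≤ 85%
All requirements met. Score 816 falls in the 740 or above tier → 7.65%.

Approved at 7.65%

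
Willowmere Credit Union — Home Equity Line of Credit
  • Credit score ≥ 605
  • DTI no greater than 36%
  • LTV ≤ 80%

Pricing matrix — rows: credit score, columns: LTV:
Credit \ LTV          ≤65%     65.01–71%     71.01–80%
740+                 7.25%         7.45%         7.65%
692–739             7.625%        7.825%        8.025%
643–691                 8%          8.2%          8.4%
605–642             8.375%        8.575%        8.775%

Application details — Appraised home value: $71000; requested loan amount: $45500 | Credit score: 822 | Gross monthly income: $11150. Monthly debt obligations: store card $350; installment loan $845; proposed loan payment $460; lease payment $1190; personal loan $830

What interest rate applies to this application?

Credit score 822 ≥ 605; Total monthly debts = (350 + 845 + 460 + 1,190 + 830) = 3,675. DTI: 3,675 ÷ 11,150 = 33%, within the 36% cap
LTV = 45,500/71,000 = 64.1% ≤ 80%
Credit 822 → row 740+; LTV 64.1% → column ≤65%. Grid cell → 7.25%.

7.25%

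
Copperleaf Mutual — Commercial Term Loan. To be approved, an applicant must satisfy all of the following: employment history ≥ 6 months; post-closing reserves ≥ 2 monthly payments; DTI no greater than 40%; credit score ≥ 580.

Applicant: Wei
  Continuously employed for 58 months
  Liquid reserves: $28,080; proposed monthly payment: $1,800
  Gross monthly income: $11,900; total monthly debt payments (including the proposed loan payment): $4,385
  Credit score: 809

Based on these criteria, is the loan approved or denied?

Approved

Employment 58 ≥ 6 months
Liquid reserves cover 28,080/1,800 = 15.6 months — ≥ 2 required
Debt-to-income = 4,385/11,900 = 36.8% — meets 40% limit
Credit score 809 ≥ 580 (meets)
All criteria satisfied.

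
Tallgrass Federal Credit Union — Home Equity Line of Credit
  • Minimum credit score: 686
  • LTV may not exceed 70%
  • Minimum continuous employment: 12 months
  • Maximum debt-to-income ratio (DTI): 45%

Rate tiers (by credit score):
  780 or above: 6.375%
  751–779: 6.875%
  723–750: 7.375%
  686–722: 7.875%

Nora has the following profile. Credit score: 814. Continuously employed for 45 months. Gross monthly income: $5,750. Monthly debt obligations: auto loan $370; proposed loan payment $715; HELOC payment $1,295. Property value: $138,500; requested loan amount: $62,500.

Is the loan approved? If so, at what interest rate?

Credit score 814 ≥ 686 (meets minimum)
Total monthly debts = (370 + 715 + 1,295) = 2,380. DTI = 2,380/5,750 = 41.4% ≤ 45%
Loan-to-value = 62,500/138,500 = 45.1% — pass (70% max)
Employment 45 ≥ 12 months
All requirements met. Score 814 falls in the 780 or above tier → 6.375%.

Approved at 6.375%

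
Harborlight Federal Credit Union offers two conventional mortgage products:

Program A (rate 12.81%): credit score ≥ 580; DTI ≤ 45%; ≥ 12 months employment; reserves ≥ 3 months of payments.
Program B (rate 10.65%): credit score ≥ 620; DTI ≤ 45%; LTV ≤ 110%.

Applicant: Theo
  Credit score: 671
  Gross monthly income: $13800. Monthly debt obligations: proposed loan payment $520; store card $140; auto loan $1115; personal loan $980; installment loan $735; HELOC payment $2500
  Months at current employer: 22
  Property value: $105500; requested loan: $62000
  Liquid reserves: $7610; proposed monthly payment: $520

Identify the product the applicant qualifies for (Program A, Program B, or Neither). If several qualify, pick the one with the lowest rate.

Total debts = (520 + 140 + 1,115 + 980 + 735 + 2,500) = 5,990; DTI = 5,990/13,800 = 43.4%.
LTV = 62,000/105,500 = 58.8%.
Reserves = 7,610/520 = 14.6 months.
Program A: score 671 ≥ 580; DTI 43.4% ≤ 45%; employment 22 ≥ 12 mo; reserves 14.6 ≥ 3 mo → qualifies.
Program B: score 671 ≥ 620; DTI 43.4% ≤ 45%; LTV 58.8% ≤ 110% → qualifies.
Qualifying: Program A, Program B. Lowest rate is 10.65% → Program B.

Program B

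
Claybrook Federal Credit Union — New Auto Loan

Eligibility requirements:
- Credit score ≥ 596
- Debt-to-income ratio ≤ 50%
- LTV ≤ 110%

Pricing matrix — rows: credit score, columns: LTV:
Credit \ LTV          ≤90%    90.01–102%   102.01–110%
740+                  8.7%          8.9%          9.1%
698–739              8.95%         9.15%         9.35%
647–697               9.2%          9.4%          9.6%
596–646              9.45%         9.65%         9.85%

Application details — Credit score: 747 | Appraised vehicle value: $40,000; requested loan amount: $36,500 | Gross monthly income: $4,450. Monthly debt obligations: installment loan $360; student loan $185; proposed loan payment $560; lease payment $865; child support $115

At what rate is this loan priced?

8.9%

Credit score 747 ≥ 596; Total monthly debts = (360 + 185 + 560 + 865 + 115) = 2,085. DTI = 2,085/4,450 = 46.9% ≤ 50%
LTV: 36,500 ÷ 40,000 = 91.2%, within 110% cap
Credit 747 → row 740+; LTV 91.2% → column 90.01–102%. Grid cell → 8.9%.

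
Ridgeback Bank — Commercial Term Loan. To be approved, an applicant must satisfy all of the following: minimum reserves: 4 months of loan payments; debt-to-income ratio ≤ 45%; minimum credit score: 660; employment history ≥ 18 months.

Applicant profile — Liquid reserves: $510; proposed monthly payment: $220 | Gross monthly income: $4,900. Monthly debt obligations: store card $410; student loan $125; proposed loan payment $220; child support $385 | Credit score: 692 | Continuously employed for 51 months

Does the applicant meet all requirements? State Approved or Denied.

Denied

Reserves: 510 ÷ 220 = 2.3 months (below 4-month minimum)
Total monthly debts = (410 + 125 + 220 + 385) = 1,140. DTI: 1,140 ÷ 4,900 = 23.3%, within the 45% cap
Credit score 692 ≥ 660 (meets)
Employment 51 ≥ 18 months
Fails on reserves.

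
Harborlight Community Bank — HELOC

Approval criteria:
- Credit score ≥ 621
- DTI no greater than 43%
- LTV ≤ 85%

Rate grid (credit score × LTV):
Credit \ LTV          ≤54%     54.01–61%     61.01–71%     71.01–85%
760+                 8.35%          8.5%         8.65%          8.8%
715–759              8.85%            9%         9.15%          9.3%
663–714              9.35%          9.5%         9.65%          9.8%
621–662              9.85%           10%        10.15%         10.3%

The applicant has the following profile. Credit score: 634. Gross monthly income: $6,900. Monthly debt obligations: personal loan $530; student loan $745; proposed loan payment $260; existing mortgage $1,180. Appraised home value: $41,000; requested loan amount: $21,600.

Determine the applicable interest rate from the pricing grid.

9.85%

Credit score 634 ≥ 621; Total monthly debts = (530 + 745 + 260 + 1,180) = 2,715. DTI = 2,715/6,900 = 39.3% ≤ 43%
Loan-to-value = 21,600/41,000 = 52.7% — pass (85% max)
Credit 634 → row 621–662; LTV 52.7% → column ≤54%. Grid cell → 9.85%.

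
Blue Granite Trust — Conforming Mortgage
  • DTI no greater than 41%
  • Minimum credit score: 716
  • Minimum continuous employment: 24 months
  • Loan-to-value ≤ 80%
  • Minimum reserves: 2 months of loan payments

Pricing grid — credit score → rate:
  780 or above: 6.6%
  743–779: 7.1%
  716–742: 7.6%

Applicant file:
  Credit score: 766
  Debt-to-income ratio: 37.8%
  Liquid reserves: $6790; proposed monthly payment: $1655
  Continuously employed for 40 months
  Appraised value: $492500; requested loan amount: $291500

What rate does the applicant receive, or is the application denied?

Credit score 766 ≥ 716 (meets minimum)
Employment 40 ≥ 24 months
Reserves: 6,790 ÷ 1,655 = 4.1 months (meets 2-month minimum)
DTI 37.8% is within the 41% limit
Loan-to-value = 291,500/492,500 = 59.2% — pass (80% max)
All requirements met. Score 766 falls in the 743–779 tier → 7.1%.

Approved at 7.1%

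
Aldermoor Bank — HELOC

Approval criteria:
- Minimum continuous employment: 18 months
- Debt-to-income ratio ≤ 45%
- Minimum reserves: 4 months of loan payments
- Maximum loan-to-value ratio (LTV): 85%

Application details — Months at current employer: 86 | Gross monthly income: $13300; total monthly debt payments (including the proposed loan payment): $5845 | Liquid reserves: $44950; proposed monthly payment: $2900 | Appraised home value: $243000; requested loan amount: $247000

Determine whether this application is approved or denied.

Denied

Employment 86 ≥ 18 months
Debt-to-income = 5,845/13,300 = 43.9% — meets 45% limit
Liquid reserves cover 44,950/2,900 = 15.5 months — ≥ 4 required
Loan-to-value = 247,000/243,000 = 101.6% — fail (85% max)
Fails on LTV.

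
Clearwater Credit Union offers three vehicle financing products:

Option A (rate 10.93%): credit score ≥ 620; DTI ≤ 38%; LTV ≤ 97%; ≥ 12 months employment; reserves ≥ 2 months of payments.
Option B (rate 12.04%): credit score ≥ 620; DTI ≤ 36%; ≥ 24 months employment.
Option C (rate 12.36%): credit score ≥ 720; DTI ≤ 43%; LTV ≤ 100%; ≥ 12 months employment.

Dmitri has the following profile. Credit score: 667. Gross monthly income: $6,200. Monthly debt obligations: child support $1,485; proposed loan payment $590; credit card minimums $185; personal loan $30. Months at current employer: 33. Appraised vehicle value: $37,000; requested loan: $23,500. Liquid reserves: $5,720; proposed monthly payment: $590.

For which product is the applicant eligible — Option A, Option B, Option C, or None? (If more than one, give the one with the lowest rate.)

Option A

Total debts = (1,485 + 590 + 185 + 30) = 2,290; DTI = 2,290/6,200 = 36.9%.
LTV = 23,500/37,000 = 63.5%.
Reserves = 5,720/590 = 9.7 months.
Option A: score 667 ≥ 620; DTI 36.9% ≤ 38%; LTV 63.5% ≤ 97%; employment 33 ≥ 12 mo; reserves 9.7 ≥ 2 mo → qualifies.
Option B: score 667 ≥ 620; DTI 36.9% > 36%; employment 33 ≥ 24 mo → does not qualify.
Option C: score 667 < 720; DTI 36.9% ≤ 43%; LTV 63.5% ≤ 100%; employment 33 ≥ 12 mo → does not qualify.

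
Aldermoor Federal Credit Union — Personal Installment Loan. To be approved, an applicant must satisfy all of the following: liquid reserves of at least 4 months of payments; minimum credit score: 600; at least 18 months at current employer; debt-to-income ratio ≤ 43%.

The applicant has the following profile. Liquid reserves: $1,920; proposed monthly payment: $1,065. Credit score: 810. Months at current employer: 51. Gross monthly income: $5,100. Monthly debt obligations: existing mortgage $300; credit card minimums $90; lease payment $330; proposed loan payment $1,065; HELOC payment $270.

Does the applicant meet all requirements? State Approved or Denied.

Denied

Liquid reserves cover 1,920/1,065 = 1.8 months — < 4 required
Credit score 810 ≥ 600 (meets)
Employment 51 ≥ 18 months
Total monthly debts = (300 + 90 + 330 + 1,065 + 270) = 2,055. Debt-to-income = 2,055/5,100 = 40.3% — meets 43% limit
Fails on reserves.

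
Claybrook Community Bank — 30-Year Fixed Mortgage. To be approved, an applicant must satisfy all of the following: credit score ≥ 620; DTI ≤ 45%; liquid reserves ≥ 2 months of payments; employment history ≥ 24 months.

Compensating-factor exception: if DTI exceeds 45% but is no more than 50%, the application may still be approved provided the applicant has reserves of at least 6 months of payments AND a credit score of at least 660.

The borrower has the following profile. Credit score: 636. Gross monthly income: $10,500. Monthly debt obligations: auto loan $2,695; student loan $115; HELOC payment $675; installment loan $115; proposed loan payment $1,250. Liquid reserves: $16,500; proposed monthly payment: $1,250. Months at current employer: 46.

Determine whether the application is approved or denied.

Credit score 636 ≥ 620 (meets base)
Total debts = (2,695 + 115 + 675 + 115 + 1,250) = 4,850. DTI: 4,850 ÷ 10,500 = 46.2%, over the 45% base limit.
Reserves: 16,500 ÷ 1,250 = 13.2 months (meets 2-month minimum)
Employment 46 ≥ 24 months
46.2% falls in the override range (45%–50%), so the compensating-factor test applies.
Reserves 13.2 ≥ 6 months; credit score 636 < 660.
Override conditions not both satisfied; exception does not apply.

Denied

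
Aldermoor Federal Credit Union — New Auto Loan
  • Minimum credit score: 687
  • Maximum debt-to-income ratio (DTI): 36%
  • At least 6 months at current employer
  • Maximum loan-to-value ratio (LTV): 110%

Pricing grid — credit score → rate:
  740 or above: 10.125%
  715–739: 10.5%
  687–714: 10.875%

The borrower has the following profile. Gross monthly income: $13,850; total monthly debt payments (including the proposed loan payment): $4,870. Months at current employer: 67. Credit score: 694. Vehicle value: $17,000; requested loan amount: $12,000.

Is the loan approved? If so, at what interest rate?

Approved at 10.875%

Credit score 694 ≥ 687 (meets minimum)
LTV: 12,000 ÷ 17,000 = 70.6%, within 110% cap
Employment 67 ≥ 6 months
DTI = 4,870/13,850 = 35.2% ≤ 36%
All requirements met. Score 694 falls in the 687–714 tier → 10.875%.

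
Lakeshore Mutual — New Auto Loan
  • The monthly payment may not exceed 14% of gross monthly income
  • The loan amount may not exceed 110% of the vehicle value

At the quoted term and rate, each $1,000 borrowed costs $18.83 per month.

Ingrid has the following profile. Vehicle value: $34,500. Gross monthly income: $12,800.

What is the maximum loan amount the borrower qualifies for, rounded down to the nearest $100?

$37,900

Payment cap: 14% × $12,800 = $1,792/month.
At $18.83 per $1,000, that supports 1,792/18.83 × 1,000 ≈ $95,167 → $95,100.
LTV cap: 110% × $34,500 = $37,950 → $37,900.
Binding constraint: loan-to-value.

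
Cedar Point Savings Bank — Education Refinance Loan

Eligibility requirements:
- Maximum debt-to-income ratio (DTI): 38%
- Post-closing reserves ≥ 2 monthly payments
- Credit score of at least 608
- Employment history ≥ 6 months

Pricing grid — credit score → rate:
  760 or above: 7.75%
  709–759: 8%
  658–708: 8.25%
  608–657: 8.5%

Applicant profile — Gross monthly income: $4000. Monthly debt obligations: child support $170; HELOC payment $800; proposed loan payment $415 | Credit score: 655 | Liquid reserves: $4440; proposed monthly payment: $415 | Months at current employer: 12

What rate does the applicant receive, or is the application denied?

Approved at 8.5%

Credit score 655 ≥ 608 (meets minimum)
Total monthly debts = (170 + 800 + 415) = 1,385. DTI = 1,385/4,000 = 34.6% ≤ 38%
Reserves = 4,440/415 = 10.7 months ≥ 2
Employment 12 ≥ 6 months
All requirements met. Score 655 falls in the 608–657 tier → 8.5%.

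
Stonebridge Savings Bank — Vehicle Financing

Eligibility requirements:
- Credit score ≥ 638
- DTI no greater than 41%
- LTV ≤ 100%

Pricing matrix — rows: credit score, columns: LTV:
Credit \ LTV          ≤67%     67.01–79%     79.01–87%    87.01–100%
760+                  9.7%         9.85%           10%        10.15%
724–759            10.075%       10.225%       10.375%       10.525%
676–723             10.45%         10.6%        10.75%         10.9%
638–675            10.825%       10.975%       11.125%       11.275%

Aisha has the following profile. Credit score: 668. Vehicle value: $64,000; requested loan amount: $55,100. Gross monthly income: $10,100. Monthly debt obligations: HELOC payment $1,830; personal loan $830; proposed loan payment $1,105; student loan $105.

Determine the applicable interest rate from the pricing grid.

Credit score 668 ≥ 638; Total monthly debts = (1,830 + 830 + 1,105 + 105) = 3,870. DTI: 3,870 ÷ 10,100 = 38.3%, within the 41% cap
LTV: 55,100 ÷ 64,000 = 86.1%, within 100% cap
Score 668 is in the 638–675 band; LTV 86.1% is in the 79.01–87% band → 11.125%.

11.125%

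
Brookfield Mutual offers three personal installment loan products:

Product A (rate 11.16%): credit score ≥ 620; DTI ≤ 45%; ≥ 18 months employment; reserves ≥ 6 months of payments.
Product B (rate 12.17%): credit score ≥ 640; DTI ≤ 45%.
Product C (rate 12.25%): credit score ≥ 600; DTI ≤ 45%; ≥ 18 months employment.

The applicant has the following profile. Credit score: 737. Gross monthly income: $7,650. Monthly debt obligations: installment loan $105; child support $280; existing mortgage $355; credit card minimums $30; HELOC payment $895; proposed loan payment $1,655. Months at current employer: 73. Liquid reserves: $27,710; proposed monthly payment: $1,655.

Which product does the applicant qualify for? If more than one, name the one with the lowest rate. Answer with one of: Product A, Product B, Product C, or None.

Total debts = (105 + 280 + 355 + 30 + 895 + 1,655) = 3,320; DTI = 3,320/7,650 = 43.4%.
Reserves = 27,710/1,655 = 16.7 months.
Product A: score 737 ≥ 620; DTI 43.4% ≤ 45%; employment 73 ≥ 18 mo; reserves 16.7 ≥ 6 mo → qualifies.
Product B: score 737 ≥ 640; DTI 43.4% ≤ 45% → qualifies.
Product C: score 737 ≥ 600; DTI 43.4% ≤ 45%; employment 73 ≥ 18 mo → qualifies.
Qualifying: Product A, Product B, Product C. Lowest rate is 11.16% → Product A.

Product A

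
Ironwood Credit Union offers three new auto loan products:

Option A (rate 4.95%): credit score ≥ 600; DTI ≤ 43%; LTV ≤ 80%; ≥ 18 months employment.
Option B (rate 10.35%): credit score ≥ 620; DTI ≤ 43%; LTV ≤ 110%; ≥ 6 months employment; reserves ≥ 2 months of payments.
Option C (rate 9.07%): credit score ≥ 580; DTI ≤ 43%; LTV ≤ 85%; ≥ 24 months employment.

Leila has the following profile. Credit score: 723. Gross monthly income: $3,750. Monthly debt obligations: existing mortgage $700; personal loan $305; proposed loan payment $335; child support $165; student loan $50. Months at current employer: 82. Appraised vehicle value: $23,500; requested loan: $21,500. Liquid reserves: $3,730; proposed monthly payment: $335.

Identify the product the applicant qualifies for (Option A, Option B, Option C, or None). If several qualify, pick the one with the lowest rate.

Option B

Total debts = (700 + 305 + 335 + 165 + 50) = 1,555; DTI = 1,555/3,750 = 41.5%.
LTV = 21,500/23,500 = 91.5%.
Reserves = 3,730/335 = 11.1 months.
Option A: score 723 ≥ 600; DTI 41.5% ≤ 43%; LTV 91.5% > 80%; employment 82 ≥ 18 mo → does not qualify.
Option B: score 723 ≥ 620; DTI 41.5% ≤ 43%; LTV 91.5% ≤ 110%; employment 82 ≥ 6 mo; reserves 11.1 ≥ 2 mo → qualifies.
Option C: score 723 ≥ 580; DTI 41.5% ≤ 43%; LTV 91.5% > 85%; employment 82 ≥ 24 mo → does not qualify.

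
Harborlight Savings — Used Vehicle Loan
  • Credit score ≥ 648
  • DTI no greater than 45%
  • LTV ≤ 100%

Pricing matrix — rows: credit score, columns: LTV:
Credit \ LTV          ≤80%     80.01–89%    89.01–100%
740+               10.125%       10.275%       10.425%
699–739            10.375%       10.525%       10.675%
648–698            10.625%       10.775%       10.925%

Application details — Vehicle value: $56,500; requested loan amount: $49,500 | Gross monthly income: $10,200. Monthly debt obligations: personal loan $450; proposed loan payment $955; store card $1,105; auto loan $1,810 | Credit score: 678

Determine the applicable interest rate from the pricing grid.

10.775%

Credit score 678 ≥ 648; Total monthly debts = (450 + 955 + 1,105 + 1,810) = 4,320. DTI: 4,320 ÷ 10,200 = 42.4%, within the 45% cap
LTV = 49,500/56,500 = 87.6% ≤ 100%
Credit 678 → row 648–698; LTV 87.6% → column 80.01–89%. Grid cell → 10.775%.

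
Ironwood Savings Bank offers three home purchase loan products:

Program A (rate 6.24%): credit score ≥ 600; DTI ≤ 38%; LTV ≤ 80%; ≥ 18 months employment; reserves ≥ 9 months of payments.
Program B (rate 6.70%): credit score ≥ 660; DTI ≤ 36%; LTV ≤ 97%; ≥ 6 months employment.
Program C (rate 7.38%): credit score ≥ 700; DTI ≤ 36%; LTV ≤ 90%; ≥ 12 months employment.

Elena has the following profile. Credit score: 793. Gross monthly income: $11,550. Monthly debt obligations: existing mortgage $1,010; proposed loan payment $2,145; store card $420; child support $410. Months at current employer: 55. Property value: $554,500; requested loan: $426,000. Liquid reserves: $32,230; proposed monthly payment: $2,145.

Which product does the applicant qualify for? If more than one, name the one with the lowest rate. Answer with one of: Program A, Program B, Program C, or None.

Total debts = (1,010 + 2,145 + 420 + 410) = 3,985; DTI = 3,985/11,550 = 34.5%.
LTV = 426,000/554,500 = 76.8%.
Reserves = 32,230/2,145 = 15.0 months.
Program A: score 793 ≥ 600; DTI 34.5% ≤ 38%; LTV 76.8% ≤ 80%; employment 55 ≥ 18 mo; reserves 15.0 ≥ 9 mo → qualifies.
Program B: score 793 ≥ 660; DTI 34.5% ≤ 36%; LTV 76.8% ≤ 97%; employment 55 ≥ 6 mo → qualifies.
Program C: score 793 ≥ 700; DTI 34.5% ≤ 36%; LTV 76.8% ≤ 90%; employment 55 ≥ 12 mo → qualifies.
Qualifying: Program A, Program B, Program C. Lowest rate is 6.24% → Program A.

Program A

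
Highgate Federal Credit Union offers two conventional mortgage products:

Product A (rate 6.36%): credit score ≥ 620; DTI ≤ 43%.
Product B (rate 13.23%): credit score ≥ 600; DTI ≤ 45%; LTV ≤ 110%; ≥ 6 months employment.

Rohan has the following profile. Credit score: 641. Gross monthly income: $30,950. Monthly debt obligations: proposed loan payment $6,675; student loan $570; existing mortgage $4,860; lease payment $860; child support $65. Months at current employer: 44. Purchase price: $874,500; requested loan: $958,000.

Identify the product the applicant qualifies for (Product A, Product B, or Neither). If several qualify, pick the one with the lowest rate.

Product A

Total debts = (6,675 + 570 + 4,860 + 860 + 65) = 13,030; DTI = 13,030/30,950 = 42.1%.
LTV = 958,000/874,500 = 109.5%.
Product A: score 641 ≥ 620; DTI 42.1% ≤ 43% → qualifies.
Product B: score 641 ≥ 600; DTI 42.1% ≤ 45%; LTV 109.5% ≤ 110%; employment 44 ≥ 6 mo → qualifies.
Qualifying: Product A, Product B. Lowest rate is 6.36% → Product A.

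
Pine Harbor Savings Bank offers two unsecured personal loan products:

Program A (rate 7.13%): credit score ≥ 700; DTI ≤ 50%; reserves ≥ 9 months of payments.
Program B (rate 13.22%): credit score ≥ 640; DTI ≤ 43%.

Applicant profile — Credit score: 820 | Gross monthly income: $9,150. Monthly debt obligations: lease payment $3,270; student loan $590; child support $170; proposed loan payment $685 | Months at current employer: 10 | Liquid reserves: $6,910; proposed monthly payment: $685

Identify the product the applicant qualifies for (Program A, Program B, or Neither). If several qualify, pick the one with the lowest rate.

Total debts = (3,270 + 590 + 170 + 685) = 4,715; DTI = 4,715/9,150 = 51.5%.
Reserves = 6,910/685 = 10.1 months.
Program A: score 820 ≥ 700; DTI 51.5% > 50%; reserves 10.1 ≥ 9 mo → does not qualify.
Program B: score 820 ≥ 640; DTI 51.5% > 43% → does not qualify.

Neither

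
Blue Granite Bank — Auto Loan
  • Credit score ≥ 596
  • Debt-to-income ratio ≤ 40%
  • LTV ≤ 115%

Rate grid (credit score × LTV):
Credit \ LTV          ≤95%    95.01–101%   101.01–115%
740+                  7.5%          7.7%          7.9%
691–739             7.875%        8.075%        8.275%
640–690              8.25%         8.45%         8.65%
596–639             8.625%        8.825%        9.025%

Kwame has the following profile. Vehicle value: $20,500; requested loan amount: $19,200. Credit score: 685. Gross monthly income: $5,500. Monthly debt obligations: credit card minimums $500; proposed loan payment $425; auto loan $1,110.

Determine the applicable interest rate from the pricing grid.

Credit score 685 ≥ 596; Total monthly debts = (500 + 425 + 1,110) = 2,035. DTI = 2,035/5,500 = 37% ≤ 40%
LTV: 19,200 ÷ 20,500 = 93.7%, within 115% cap
Row: 685 falls in 640–690. Column: 93.7% falls in ≤95%. Rate = 8.25%.

8.25%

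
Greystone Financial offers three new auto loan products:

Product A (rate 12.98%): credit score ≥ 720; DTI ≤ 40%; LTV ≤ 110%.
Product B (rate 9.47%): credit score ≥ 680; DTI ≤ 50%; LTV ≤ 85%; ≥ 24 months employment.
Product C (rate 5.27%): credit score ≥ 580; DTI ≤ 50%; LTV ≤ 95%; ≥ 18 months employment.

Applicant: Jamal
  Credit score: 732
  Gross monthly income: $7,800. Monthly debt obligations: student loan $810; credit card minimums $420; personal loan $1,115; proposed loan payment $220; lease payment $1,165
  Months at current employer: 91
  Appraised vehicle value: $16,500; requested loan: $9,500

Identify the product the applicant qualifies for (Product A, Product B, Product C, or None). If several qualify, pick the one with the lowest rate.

Product C

Total debts = (810 + 420 + 1,115 + 220 + 1,165) = 3,730; DTI = 3,730/7,800 = 47.8%.
LTV = 9,500/16,500 = 57.6%.
Product A: score 732 ≥ 720; DTI 47.8% > 40%; LTV 57.6% ≤ 110% → does not qualify.
Product B: score 732 ≥ 680; DTI 47.8% ≤ 50%; LTV 57.6% ≤ 85%; employment 91 ≥ 24 mo → qualifies.
Product C: score 732 ≥ 580; DTI 47.8% ≤ 50%; LTV 57.6% ≤ 95%; employment 91 ≥ 18 mo → qualifies.
Qualifying: Product B, Product C. Lowest rate is 5.27% → Product C.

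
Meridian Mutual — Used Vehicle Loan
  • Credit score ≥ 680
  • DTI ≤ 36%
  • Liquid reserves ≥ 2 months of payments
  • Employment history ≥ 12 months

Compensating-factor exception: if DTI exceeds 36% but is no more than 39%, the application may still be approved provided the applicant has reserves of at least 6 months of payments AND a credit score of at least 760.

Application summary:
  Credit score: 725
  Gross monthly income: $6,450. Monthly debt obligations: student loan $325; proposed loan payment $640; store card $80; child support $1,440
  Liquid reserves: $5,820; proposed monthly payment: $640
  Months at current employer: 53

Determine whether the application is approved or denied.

Denied

Credit score 725 ≥ 680 (meets base)
Total debts = (325 + 640 + 80 + 1,440) = 2,485. DTI = 2,485/6,450 = 38.5% > 36% — standard DTI limit exceeded.
Liquid reserves cover 5,820/640 = 9.1 months — ≥ 2 required
Employment 53 ≥ 12 months
DTI 38.5% is within the 36%–39% exception band; checking compensating factors.
Override check — reserves: 9.1 mo (ok); score: 725 (below 760).
Compensating-factor requirement not fully met.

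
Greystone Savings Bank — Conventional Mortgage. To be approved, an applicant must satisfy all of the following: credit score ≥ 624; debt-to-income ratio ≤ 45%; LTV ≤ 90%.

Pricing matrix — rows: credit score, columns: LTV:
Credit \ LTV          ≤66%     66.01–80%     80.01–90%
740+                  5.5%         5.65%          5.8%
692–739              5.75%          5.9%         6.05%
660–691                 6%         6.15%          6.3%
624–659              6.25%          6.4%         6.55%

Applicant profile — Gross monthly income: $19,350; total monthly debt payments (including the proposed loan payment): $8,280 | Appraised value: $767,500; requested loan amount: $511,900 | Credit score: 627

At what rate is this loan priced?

Credit score 627 ≥ 624; DTI = 8,280/19,350 = 42.8% ≤ 45%
Loan-to-value = 511,900/767,500 = 66.7% — pass (90% max)
Score 627 is in the 624–659 band; LTV 66.7% is in the 66.01–80% band → 6.4%.

6.4%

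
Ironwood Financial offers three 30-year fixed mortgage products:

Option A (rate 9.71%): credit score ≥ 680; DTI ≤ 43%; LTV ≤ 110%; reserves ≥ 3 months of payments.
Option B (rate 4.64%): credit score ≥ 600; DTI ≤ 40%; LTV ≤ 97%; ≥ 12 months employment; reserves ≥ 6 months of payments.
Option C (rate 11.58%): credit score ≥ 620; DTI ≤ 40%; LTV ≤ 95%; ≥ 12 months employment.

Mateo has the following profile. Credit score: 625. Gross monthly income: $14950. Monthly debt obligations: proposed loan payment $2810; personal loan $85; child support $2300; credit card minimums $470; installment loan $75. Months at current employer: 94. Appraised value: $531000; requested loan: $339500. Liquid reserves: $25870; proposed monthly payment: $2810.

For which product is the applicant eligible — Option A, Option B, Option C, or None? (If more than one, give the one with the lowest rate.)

Option B

Total debts = (2,810 + 85 + 2,300 + 470 + 75) = 5,740; DTI = 5,740/14,950 = 38.4%.
LTV = 339,500/531,000 = 63.9%.
Reserves = 25,870/2,810 = 9.2 months.
Option A: score 625 < 680; DTI 38.4% ≤ 43%; LTV 63.9% ≤ 110%; reserves 9.2 ≥ 3 mo → does not qualify.
Option B: score 625 ≥ 600; DTI 38.4% ≤ 40%; LTV 63.9% ≤ 97%; employment 94 ≥ 12 mo; reserves 9.2 ≥ 6 mo → qualifies.
Option C: score 625 ≥ 620; DTI 38.4% ≤ 40%; LTV 63.9% ≤ 95%; employment 94 ≥ 12 mo → qualifies.
Qualifying: Option B, Option C. Lowest rate is 4.64% → Option B.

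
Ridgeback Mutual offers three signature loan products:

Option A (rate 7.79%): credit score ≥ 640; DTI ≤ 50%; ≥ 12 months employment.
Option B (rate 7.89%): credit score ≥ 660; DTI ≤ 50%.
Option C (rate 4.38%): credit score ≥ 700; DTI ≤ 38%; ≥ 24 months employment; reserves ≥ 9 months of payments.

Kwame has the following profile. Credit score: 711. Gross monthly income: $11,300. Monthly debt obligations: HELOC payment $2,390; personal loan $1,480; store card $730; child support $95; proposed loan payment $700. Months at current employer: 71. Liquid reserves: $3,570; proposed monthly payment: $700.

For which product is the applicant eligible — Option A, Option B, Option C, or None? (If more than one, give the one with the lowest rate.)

Total debts = (2,390 + 1,480 + 730 + 95 + 700) = 5,395; DTI = 5,395/11,300 = 47.7%.
Reserves = 3,570/700 = 5.1 months.
Option A: score 711 ≥ 640; DTI 47.7% ≤ 50%; employment 71 ≥ 12 mo → qualifies.
Option B: score 711 ≥ 660; DTI 47.7% ≤ 50% → qualifies.
Option C: score 711 ≥ 700; DTI 47.7% > 38%; employment 71 ≥ 24 mo; reserves 5.1 < 9 mo → does not qualify.
Qualifying: Option A, Option B. Lowest rate is 7.79% → Option A.

Option A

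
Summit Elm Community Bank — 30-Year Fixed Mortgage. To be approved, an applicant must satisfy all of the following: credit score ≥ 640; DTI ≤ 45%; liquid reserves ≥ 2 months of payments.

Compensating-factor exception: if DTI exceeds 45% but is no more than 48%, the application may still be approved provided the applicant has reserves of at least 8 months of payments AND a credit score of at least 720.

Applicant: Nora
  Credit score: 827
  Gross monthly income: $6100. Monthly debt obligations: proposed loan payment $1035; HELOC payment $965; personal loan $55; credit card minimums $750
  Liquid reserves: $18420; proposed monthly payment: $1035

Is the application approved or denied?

Credit score 827 ≥ 640 (meets base)
Total debts = (1,035 + 965 + 55 + 750) = 2,805. DTI = 2,805/6,100 = 46% > 45% — standard DTI limit exceeded.
Reserves: 18,420 ÷ 1,035 = 17.8 months (meets 2-month minimum)
DTI 46% is within the 45%–48% exception band; checking compensating factors.
Reserves 17.8 ≥ 8 months; credit score 827 ≥ 720.
Both override conditions satisfied; DTI exception granted.

Approved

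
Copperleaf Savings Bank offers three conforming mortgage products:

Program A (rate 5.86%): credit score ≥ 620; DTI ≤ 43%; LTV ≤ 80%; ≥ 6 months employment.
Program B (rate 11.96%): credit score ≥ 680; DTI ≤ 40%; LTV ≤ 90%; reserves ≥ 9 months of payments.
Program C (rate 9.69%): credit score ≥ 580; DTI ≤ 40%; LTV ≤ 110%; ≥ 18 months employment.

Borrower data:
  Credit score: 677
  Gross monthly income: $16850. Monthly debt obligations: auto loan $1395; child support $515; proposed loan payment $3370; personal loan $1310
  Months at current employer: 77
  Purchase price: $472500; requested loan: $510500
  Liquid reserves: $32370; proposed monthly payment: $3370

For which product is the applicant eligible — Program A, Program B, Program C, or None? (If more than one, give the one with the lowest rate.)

Total debts = (1,395 + 515 + 3,370 + 1,310) = 6,590; DTI = 6,590/16,850 = 39.1%.
LTV = 510,500/472,500 = 108%.
Reserves = 32,370/3,370 = 9.6 months.
Program A: score 677 ≥ 620; DTI 39.1% ≤ 43%; LTV 108% > 80%; employment 77 ≥ 6 mo → does not qualify.
Program B: score 677 < 680; DTI 39.1% ≤ 40%; LTV 108% > 90%; reserves 9.6 ≥ 9 mo → does not qualify.
Program C: score 677 ≥ 580; DTI 39.1% ≤ 40%; LTV 108% ≤ 110%; employment 77 ≥ 18 mo → qualifies.

Program C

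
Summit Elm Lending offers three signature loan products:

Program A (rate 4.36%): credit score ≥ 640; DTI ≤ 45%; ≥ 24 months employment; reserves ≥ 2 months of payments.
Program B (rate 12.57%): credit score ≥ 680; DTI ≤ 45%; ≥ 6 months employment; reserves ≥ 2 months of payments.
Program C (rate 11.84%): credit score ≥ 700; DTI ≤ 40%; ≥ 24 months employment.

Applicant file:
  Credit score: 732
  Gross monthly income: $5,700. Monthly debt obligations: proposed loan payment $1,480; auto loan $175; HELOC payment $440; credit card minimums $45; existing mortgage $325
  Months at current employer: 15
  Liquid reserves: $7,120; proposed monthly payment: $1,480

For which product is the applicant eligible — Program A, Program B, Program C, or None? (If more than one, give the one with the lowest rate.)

Program B

Total debts = (1,480 + 175 + 440 + 45 + 325) = 2,465; DTI = 2,465/5,700 = 43.2%.
Reserves = 7,120/1,480 = 4.8 months.
Program A: score 732 ≥ 640; DTI 43.2% ≤ 45%; employment 15 < 24 mo; reserves 4.8 ≥ 2 mo → does not qualify.
Program B: score 732 ≥ 680; DTI 43.2% ≤ 45%; employment 15 ≥ 6 mo; reserves 4.8 ≥ 2 mo → qualifies.
Program C: score 732 ≥ 700; DTI 43.2% > 40%; employment 15 < 24 mo → does not qualify.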